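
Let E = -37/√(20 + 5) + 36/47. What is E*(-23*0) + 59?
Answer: 59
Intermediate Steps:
E = -1559/235 (E = -37/(√25) + 36*(1/47) = -37/5 + 36/47 = -1559/235 ≈ -6.6340)
E*(-23*0) + 59 = -(-35857)*0/235 + 59 = -1559/235*0 + 59 = 0 + 59 = 59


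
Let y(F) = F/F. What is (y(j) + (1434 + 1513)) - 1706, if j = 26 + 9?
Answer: 1242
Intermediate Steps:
j = 35
y(F) = 1
(y(j) + (1434 + 1513)) - 1706 = (1 + (1434 + 1513)) - 1706 = (1 + 2947) - 1706 = 2948 - 1706 = 1242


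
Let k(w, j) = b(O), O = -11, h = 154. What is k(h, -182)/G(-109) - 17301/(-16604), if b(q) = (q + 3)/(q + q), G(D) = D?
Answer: 20677483/19908196 ≈ 1.0386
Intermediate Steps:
b(q) = (3 + q)/(2*q) (b(q) = (3 + q)/((2*q)) = (3 + q)*(1/(2*q)) = (3 + q)/(2*q))
k(w, j) = 4/11 (k(w, j) = (1/2)*(3 - 11)/(-11) = (1/2)*(-1/11)*(-8) = 4/11)
k(h, -182)/G(-109) - 17301/(-16604) = (4/11)/(-109) - 17301/(-16604) = (4/11)*(-1/109) - 17301*(-1/16604) = -4/1199 + 17301/16604 = 20677483/19908196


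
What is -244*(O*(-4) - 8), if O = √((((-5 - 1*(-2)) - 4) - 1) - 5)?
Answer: 1952 + 976*I*√13 ≈ 1952.0 + 3519.0*I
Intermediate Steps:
O = I*√13 (O = √((((-5 + 2) - 4) - 1) - 5) = √(((-3 - 4) - 1) - 5) = √((-7 - 1) - 5) = √(-8 - 5) = √(-13) = I*√13 ≈ 3.6056*I)
-244*(O*(-4) - 8) = -244*((I*√13)*(-4) - 8) = -244*(-4*I*√13 - 8) = -244*(-8 - 4*I*√13) = 1952 + 976*I*√13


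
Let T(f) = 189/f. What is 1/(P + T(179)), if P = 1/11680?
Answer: 2090720/2207699 ≈ 0.94701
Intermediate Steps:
P = 1/11680 ≈ 8.5616e-5
1/(P + T(179)) = 1/(1/11680 + 189/179) = 1/(2207699/2090720) = 2090720/2207699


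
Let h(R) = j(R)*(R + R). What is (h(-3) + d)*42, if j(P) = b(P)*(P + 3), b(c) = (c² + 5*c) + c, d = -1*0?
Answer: 0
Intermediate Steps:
d = 0
b(c) = c² + 6*c
j(P) = P*(3 + P)*(6 + P) (j(P) = (P*(6 + P))*(P + 3) = (P*(6 + P))*(3 + P) = P*(3 + P)*(6 + P))
h(R) = 2*R²*(3 + R)*(6 + R) (h(R) = (R*(3 + R)*(6 + R))*(R + R) = (R*(3 + R)*(6 + R))*(2*R) = 2*R²*(3 + R)*(6 + R))
(h(-3) + d)*42 = (2*(-3)²*(3 - 3)*(6 - 3) + 0)*42 = (2*9*0*3 + 0)*42 = (0 + 0)*42 = 0*42 = 0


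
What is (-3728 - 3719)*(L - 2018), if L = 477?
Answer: 11475827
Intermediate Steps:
(-3728 - 3719)*(L - 2018) = (-3728 - 3719)*(477 - 2018) = -7447*(-1541) = 11475827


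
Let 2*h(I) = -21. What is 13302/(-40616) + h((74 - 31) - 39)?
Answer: -219885/20308 ≈ -10.827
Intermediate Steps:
h(I) = -21/2 (h(I) = (½)*(-21) = -21/2)
13302/(-40616) + h((74 - 31) - 39) = 13302/(-40616) - 21/2 = 13302*(-1/40616) - 21/2 = -6651/20308 - 21/2 = -219885/20308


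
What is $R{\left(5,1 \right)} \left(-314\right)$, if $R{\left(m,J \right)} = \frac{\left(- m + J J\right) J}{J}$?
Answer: $1256$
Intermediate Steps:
$R{\left(m,J \right)} = J^{2} - m$ ($R{\left(m,J \right)} = \frac{\left(- m + J^{2}\right) J}{J} = \frac{\left(J^{2} - m\right) J}{J} = \frac{J \left(J^{2} - m\right)}{J} = J^{2} - m$)
$R{\left(5,1 \right)} \left(-314\right) = \left(1^{2} - 5\right) \left(-314\right) = \left(1 - 5\right) \left(-314\right) = \left(-4\right) \left(-314\right) = 1256$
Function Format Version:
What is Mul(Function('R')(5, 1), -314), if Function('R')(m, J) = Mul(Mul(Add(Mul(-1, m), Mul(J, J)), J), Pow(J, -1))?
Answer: 1256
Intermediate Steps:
Function('R')(m, J) = Add(Pow(J, 2), Mul(-1, m)) (Function('R')(m, J) = Mul(Mul(Add(Mul(-1, m), Pow(J, 2)), J), Pow(J, -1)) = Mul(Mul(Add(Pow(J, 2), Mul(-1, m)), J), Pow(J, -1)) = Mul(Mul(J, Add(Pow(J, 2), Mul(-1, m))), Pow(J, -1)) = Add(Pow(J, 2), Mul(-1, m)))
Mul(Function('R')(5, 1), -314) = Mul(Add(Pow(1, 2), Mul(-1, 5)), -314) = Mul(Add(1, -5), -314) = Mul(-4, -314) = 1256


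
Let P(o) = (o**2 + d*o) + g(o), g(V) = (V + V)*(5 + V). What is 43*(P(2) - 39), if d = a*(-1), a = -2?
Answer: -129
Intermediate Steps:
d = 2 (d = -2*(-1) = 2)
g(V) = 2*V*(5 + V) (g(V) = (2*V)*(5 + V) = 2*V*(5 + V))
P(o) = o**2 + 2*o + 2*o*(5 + o) (P(o) = (o**2 + 2*o) + 2*o*(5 + o) = o**2 + 2*o + 2*o*(5 + o))
43*(P(2) - 39) = 43*(3*2*(4 + 2) - 39) = 43*(3*2*6 - 39) = 43*(36 - 39) = 43*(-3) = -129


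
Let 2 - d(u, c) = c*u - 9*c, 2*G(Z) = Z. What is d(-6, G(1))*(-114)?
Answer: -1083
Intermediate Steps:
G(Z) = Z/2
d(u, c) = 2 + 9*c - c*u (d(u, c) = 2 - (c*u - 9*c) = 2 - (-9*c + c*u) = 2 + (9*c - c*u) = 2 + 9*c - c*u)
d(-6, G(1))*(-114) = (2 + 9*((½)*1) - 1*(½)*1*(-6))*(-114) = (2 + 9*(½) - 1*½*(-6))*(-114) = (2 + 9/2 + 3)*(-114) = (19/2)*(-114) = -1083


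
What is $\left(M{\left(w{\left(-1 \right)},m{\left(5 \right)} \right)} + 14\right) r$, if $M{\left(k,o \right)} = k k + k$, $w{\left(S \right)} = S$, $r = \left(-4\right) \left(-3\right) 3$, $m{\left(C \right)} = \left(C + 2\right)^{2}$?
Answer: $504$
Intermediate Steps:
$m{\left(C \right)} = \left(2 + C\right)^{2}$
$r = 36$ ($r = 12 \cdot 3 = 36$)
$M{\left(k,o \right)} = k + k^{2}$ ($M{\left(k,o \right)} = k^{2} + k = k + k^{2}$)
$\left(M{\left(w{\left(-1 \right)},m{\left(5 \right)} \right)} + 14\right) r = \left(- (1 - 1) + 14\right) 36 = \left(\left(-1\right) 0 + 14\right) 36 = \left(0 + 14\right) 36 = 14 \cdot 36 = 504$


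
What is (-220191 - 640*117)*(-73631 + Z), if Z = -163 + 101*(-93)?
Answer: 24546071277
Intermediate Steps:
Z = -9556 (Z = -163 - 9393 = -9556)
(-220191 - 640*117)*(-73631 + Z) = (-220191 - 640*117)*(-73631 - 9556) = (-220191 - 74880)*(-83187) = -295071*(-83187) = 24546071277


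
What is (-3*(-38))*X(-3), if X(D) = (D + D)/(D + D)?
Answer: 114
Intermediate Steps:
X(D) = 1 (X(D) = (2*D)/((2*D)) = (2*D)*(1/(2*D)) = 1)
(-3*(-38))*X(-3) = -3*(-38)*1 = 114*1 = 114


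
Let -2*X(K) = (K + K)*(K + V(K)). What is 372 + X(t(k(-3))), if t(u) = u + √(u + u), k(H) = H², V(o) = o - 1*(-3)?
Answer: 147 - 117*√2 ≈ -18.463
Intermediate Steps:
V(o) = 3 + o (V(o) = o + 3 = 3 + o)
t(u) = u + √2*√u (t(u) = u + √(2*u) = u + √2*√u)
X(K) = -K*(3 + 2*K) (X(K) = -(K + K)*(K + (3 + K))/2 = -2*K*(3 + 2*K)/2 = -K*(3 + 2*K))
372 + X(t(k(-3))) = 372 - ((-3)² + √2*√((-3)²))*(3 + 2*((-3)² + √2*√((-3)²))) = 372 - (9 + √2*√9)*(3 + 2*(9 + √2*√9)) = 372 - (9 + √2*3)*(3 + 2*(9 + √2*3)) = 372 - (9 + 3*√2)*(3 + 2*(9 + 3*√2)) = 372 - (9 + 3*√2)*(3 + (18 + 6*√2)) = 372 - (9 + 3*√2)*(21 + 6*√2)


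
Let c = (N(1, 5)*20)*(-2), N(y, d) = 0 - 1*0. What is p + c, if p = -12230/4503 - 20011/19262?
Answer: -325683793/86736786 ≈ -3.7549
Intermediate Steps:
N(y, d) = 0 (N(y, d) = 0 + 0 = 0)
c = 0 (c = (0*20)*(-2) = 0*(-2) = 0)
p = -325683793/86736786 (p = -12230*1/4503 - 20011*1/19262 = -12230/4503 - 20011/19262 = -325683793/86736786 ≈ -3.7549)
p + c = -325683793/86736786 + 0 = -325683793/86736786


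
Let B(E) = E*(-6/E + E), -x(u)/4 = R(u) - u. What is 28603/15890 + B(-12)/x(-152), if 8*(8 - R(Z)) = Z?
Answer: 2285866/1422155 ≈ 1.6073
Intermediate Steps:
R(Z) = 8 - Z/8
x(u) = -32 + 9*u/2 (x(u) = -4*((8 - u/8) - u) = -4*(8 - 9*u/8) = -32 + 9*u/2)
B(E) = E*(E - 6/E)
28603/15890 + B(-12)/x(-152) = 28603/15890 + (-6 + (-12)**2)/(-32 + (9/2)*(-152)) = 28603*(1/15890) + (-6 + 144)/(-32 - 684) = 28603/15890 + 138/(-716) = 28603/15890 + 138*(-1/716) = 28603/15890 - 69/358 = 2285866/1422155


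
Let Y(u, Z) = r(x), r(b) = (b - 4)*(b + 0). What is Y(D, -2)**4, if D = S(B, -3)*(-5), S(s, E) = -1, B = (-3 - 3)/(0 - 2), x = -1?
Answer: 625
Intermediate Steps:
B = 3 (B = -6/(-2) = -6*(-1/2) = 3)
r(b) = b*(-4 + b) (r(b) = (-4 + b)*b = b*(-4 + b))
D = 5 (D = -1*(-5) = 5)
Y(u, Z) = 5 (Y(u, Z) = -(-4 - 1) = -1*(-5) = 5)
Y(D, -2)**4 = 5**4 = 625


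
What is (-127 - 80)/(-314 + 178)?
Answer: 207/136 ≈ 1.5221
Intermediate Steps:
(-127 - 80)/(-314 + 178) = -207/(-136) = -207*(-1/136) = 207/136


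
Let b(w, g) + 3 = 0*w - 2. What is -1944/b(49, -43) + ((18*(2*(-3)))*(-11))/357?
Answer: 233316/595 ≈ 392.13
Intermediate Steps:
b(w, g) = -5 (b(w, g) = -3 + (0*w - 2) = -3 + (0 - 2) = -3 - 2 = -5)
-1944/b(49, -43) + ((18*(2*(-3)))*(-11))/357 = -1944/(-5) + ((18*(2*(-3)))*(-11))/357 = -1944*(-⅕) + ((18*(-6))*(-11))*(1/357) = 1944/5 - 108*(-11)*(1/357) = 1944/5 + 1188*(1/357) = 1944/5 + 396/119 = 233316/595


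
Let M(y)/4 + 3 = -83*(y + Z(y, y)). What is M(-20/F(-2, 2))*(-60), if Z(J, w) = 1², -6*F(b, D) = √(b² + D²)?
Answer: 20640 + 597600*√2 ≈ 8.6577e+5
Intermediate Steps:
F(b, D) = -√(D² + b²)/6 (F(b, D) = -√(b² + D²)/6 = -√(D² + b²)/6)
Z(J, w) = 1
M(y) = -344 - 332*y (M(y) = -12 + 4*(-83*(y + 1)) = -12 + 4*(-83*(1 + y)) = -12 + 4*(-83 - 83*y) = -12 + (-332 - 332*y) = -344 - 332*y)
M(-20/F(-2, 2))*(-60) = (-344 - (-6640)/((-√(2² + (-2)²)/6)))*(-60) = (-344 - (-6640)/((-√(4 + 4)/6)))*(-60) = (-344 - (-6640)/((-√2/3)))*(-60) = (-344 - (-6640)*(-3*√2/2))*(-60) = (-344 - 9960*√2)*(-60) = 20640 + 597600*√2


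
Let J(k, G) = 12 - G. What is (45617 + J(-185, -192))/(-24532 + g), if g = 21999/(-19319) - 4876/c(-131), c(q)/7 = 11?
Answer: -68161624223/36588788883 ≈ -1.8629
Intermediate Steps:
c(q) = 77 (c(q) = 7*11 = 77)
g = -95893367/1487563 (g = 21999/(-19319) - 4876/77 = 21999*(-1/19319) - 4876*1/77 = -21999/19319 - 4876/77 = -95893367/1487563 ≈ -64.463)
(45617 + J(-185, -192))/(-24532 + g) = (45617 + (12 - 1*(-192)))/(-24532 - 95893367/1487563) = (45617 + (12 + 192))/(-36588788883/1487563) = (45617 + 204)*(-1487563/36588788883) = 45821*(-1487563/36588788883) = -68161624223/36588788883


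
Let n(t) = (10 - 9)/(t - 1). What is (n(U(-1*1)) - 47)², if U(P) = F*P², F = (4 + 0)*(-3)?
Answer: 374544/169 ≈ 2216.2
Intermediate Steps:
F = -12 (F = 4*(-3) = -12)
U(P) = -12*P²
n(t) = 1/(-1 + t)
(n(U(-1*1)) - 47)² = (1/(-1 - 12*(-1*1)²) - 47)² = (1/(-1 - 12*(-1)²) - 47)² = (1/(-1 - 12*1) - 47)² = (1/(-1 - 12) - 47)² = (1/(-13) - 47)² = (-1/13 - 47)² = (-612/13)² = 374544/169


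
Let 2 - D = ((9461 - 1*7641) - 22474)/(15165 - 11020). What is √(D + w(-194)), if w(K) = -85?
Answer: I*√1340414245/4145 ≈ 8.8327*I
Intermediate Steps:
D = 28944/4145 (D = 2 - ((9461 - 1*7641) - 22474)/(15165 - 11020) = 2 - ((9461 - 7641) - 22474)/4145 = 2 - (1820 - 22474)/4145 = 2 - (-20654)/4145 = 2 - 1*(-20654/4145) = 2 + 20654/4145 = 28944/4145 ≈ 6.9829)
√(D + w(-194)) = √(28944/4145 - 85) = √(-323381/4145) = I*√1340414245/4145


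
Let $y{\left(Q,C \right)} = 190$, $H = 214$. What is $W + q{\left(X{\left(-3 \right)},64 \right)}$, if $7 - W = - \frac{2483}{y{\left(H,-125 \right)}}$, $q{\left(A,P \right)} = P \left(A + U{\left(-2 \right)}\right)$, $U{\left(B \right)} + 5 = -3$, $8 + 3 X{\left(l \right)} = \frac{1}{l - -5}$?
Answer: $- \frac{123867}{190} \approx -651.93$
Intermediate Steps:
$X{\left(l \right)} = - \frac{8}{3} + \frac{1}{3 \left(5 + l\right)}$ ($X{\left(l \right)} = - \frac{8}{3} + \frac{1}{3 \left(l - -5\right)} = - \frac{8}{3} + \frac{1}{3 \left(l + 5\right)} = - \frac{8}{3} + \frac{1}{3 \left(5 + l\right)}$)
$U{\left(B \right)} = -8$ ($U{\left(B \right)} = -5 - 3 = -8$)
$q{\left(A,P \right)} = P \left(-8 + A\right)$ ($q{\left(A,P \right)} = P \left(A - 8\right) = P \left(-8 + A\right)$)
$W = \frac{3813}{190}$ ($W = 7 - - \frac{2483}{190} = 7 + \frac{2483}{190} = \frac{3813}{190} \approx 20.068$)
$W + q{\left(X{\left(-3 \right)},64 \right)} = \frac{3813}{190} + 64 \left(-8 + \frac{-39 - -24}{3 \left(5 - 3\right)}\right) = \frac{3813}{190} + 64 \left(-8 + \frac{-39 + 24}{3 \cdot 2}\right) = \frac{3813}{190} + 64 \left(-8 + \frac{1}{3} \cdot \frac{1}{2} \left(-15\right)\right) = \frac{3813}{190} + 64 \left(-8 - \frac{5}{2}\right) = \frac{3813}{190} + 64 \left(- \frac{21}{2}\right) = \frac{3813}{190} - 672 = - \frac{123867}{190}$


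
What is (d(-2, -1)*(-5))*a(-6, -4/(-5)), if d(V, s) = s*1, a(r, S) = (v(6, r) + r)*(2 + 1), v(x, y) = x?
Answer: 0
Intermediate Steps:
a(r, S) = 18 + 3*r (a(r, S) = (6 + r)*(2 + 1) = (6 + r)*3 = 18 + 3*r)
d(V, s) = s
(d(-2, -1)*(-5))*a(-6, -4/(-5)) = (-1*(-5))*(18 + 3*(-6)) = 5*(18 - 18) = 5*0 = 0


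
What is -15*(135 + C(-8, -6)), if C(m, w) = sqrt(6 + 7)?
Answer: -2025 - 15*sqrt(13) ≈ -2079.1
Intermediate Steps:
C(m, w) = sqrt(13)
-15*(135 + C(-8, -6)) = -15*(135 + sqrt(13)) = -2025 - 15*sqrt(13)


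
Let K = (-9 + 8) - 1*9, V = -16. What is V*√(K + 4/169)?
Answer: -16*I*√1686/13 ≈ -50.536*I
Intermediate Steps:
K = -10 (K = -1 - 9 = -10)
V*√(K + 4/169) = -16*√(-10 + 4/169) = -16*I*√1686/13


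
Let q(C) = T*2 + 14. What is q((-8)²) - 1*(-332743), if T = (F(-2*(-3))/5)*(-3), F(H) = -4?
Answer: 1663809/5 ≈ 3.3276e+5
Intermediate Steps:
T = 12/5 (T = -4/5*(-3) = -4*⅕*(-3) = -⅘*(-3) = 12/5 ≈ 2.4000)
q(C) = 94/5 (q(C) = (12/5)*2 + 14 = 24/5 + 14 = 94/5)
q((-8)²) - 1*(-332743) = 94/5 - 1*(-332743) = 94/5 + 332743 = 1663809/5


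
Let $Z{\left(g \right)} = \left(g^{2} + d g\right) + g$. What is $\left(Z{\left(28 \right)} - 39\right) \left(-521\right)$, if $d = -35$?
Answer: $107847$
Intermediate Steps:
$Z{\left(g \right)} = g^{2} - 34 g$ ($Z{\left(g \right)} = \left(g^{2} - 35 g\right) + g = g^{2} - 34 g$)
$\left(Z{\left(28 \right)} - 39\right) \left(-521\right) = \left(28 \left(-34 + 28\right) - 39\right) \left(-521\right) = \left(28 \left(-6\right) - 39\right) \left(-521\right) = \left(-168 - 39\right) \left(-521\right) = \left(-207\right) \left(-521\right) = 107847$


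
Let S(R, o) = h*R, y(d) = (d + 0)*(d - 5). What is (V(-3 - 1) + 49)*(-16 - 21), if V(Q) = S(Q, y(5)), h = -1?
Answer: -1961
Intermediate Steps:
y(d) = d*(-5 + d)
S(R, o) = -R
V(Q) = -Q
(V(-3 - 1) + 49)*(-16 - 21) = (-(-3 - 1) + 49)*(-16 - 21) = (-1*(-4) + 49)*(-37) = (4 + 49)*(-37) = 53*(-37) = -1961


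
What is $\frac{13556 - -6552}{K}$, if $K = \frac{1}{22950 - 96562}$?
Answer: $-1480190096$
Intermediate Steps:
$K = - \frac{1}{73612}$ ($K = \frac{1}{-73612} = - \frac{1}{73612} \approx -1.3585 \cdot 10^{-5}$)
$\frac{13556 - -6552}{K} = \frac{13556 - -6552}{- \frac{1}{73612}} = \left(13556 + 6552\right) \left(-73612\right) = 20108 \left(-73612\right) = -1480190096$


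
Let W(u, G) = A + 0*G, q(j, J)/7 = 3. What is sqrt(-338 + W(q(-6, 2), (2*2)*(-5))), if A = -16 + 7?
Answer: I*sqrt(347) ≈ 18.628*I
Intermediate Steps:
A = -9
q(j, J) = 21 (q(j, J) = 7*3 = 21)
W(u, G) = -9 (W(u, G) = -9 + 0*G = -9 + 0 = -9)
sqrt(-338 + W(q(-6, 2), (2*2)*(-5))) = sqrt(-338 - 9) = sqrt(-347) = I*sqrt(347)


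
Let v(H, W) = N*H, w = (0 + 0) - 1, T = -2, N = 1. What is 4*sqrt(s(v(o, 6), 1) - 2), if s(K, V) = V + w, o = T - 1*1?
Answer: 4*I*sqrt(2) ≈ 5.6569*I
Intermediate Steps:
w = -1 (w = 0 - 1 = -1)
o = -3 (o = -2 - 1*1 = -2 - 1 = -3)
v(H, W) = H (v(H, W) = 1*H = H)
s(K, V) = -1 + V (s(K, V) = V - 1 = -1 + V)
4*sqrt(s(v(o, 6), 1) - 2) = 4*sqrt((-1 + 1) - 2) = 4*sqrt(0 - 2) = 4*sqrt(-2) = 4*(I*sqrt(2)) = 4*I*sqrt(2)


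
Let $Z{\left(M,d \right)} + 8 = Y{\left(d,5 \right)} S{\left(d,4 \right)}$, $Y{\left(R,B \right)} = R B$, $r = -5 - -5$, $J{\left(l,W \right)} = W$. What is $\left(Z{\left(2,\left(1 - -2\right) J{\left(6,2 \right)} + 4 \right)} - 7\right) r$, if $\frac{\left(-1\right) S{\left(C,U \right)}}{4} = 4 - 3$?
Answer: $0$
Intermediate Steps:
$r = 0$ ($r = -5 + 5 = 0$)
$S{\left(C,U \right)} = -4$ ($S{\left(C,U \right)} = - 4 \left(4 - 3\right) = \left(-4\right) 1 = -4$)
$Y{\left(R,B \right)} = B R$
$Z{\left(M,d \right)} = -8 - 20 d$ ($Z{\left(M,d \right)} = -8 + 5 d \left(-4\right) = -8 - 20 d$)
$\left(Z{\left(2,\left(1 - -2\right) J{\left(6,2 \right)} + 4 \right)} - 7\right) r = \left(\left(-8 - 20 \left(\left(1 - -2\right) 2 + 4\right)\right) - 7\right) 0 = \left(\left(-8 - 20 \left(\left(1 + 2\right) 2 + 4\right)\right) - 7\right) 0 = \left(\left(-8 - 20 \left(3 \cdot 2 + 4\right)\right) - 7\right) 0 = \left(\left(-8 - 20 \left(6 + 4\right)\right) - 7\right) 0 = \left(\left(-8 - 200\right) - 7\right) 0 = \left(-208 - 7\right) 0 = \left(-215\right) 0 = 0$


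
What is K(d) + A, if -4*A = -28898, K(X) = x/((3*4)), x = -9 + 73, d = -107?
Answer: 43379/6 ≈ 7229.8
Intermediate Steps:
x = 64
K(X) = 16/3 (K(X) = 64/((3*4)) = 64/12 = 64*(1/12) = 16/3)
A = 14449/2 (A = -¼*(-28898) = 14449/2 ≈ 7224.5)
K(d) + A = 16/3 + 14449/2 = 43379/6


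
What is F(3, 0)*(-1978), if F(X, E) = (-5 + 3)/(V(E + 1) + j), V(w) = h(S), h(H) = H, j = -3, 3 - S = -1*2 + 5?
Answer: -3956/3 ≈ -1318.7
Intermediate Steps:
S = 0 (S = 3 - (-1*2 + 5) = 3 - (-2 + 5) = 3 - 1*3 = 3 - 3 = 0)
V(w) = 0
F(X, E) = 2/3 (F(X, E) = (-5 + 3)/(0 - 3) = -2/(-3) = -2*(-1/3) = 2/3)
F(3, 0)*(-1978) = (2/3)*(-1978) = -3956/3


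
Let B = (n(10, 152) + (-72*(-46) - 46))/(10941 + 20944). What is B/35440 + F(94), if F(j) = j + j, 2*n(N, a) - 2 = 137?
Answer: 60697380153/322858400 ≈ 188.00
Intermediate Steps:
n(N, a) = 139/2 (n(N, a) = 1 + (½)*137 = 1 + 137/2 = 139/2)
B = 953/9110 (B = (139/2 + (-72*(-46) - 46))/(10941 + 20944) = (139/2 + (3312 - 46))/31885 = (139/2 + 3266)*(1/31885) = (6671/2)*(1/31885) = 953/9110 ≈ 0.10461)
F(j) = 2*j
B/35440 + F(94) = (953/9110)/35440 + 2*94 = (953/9110)*(1/35440) + 188 = 953/322858400 + 188 = 60697380153/322858400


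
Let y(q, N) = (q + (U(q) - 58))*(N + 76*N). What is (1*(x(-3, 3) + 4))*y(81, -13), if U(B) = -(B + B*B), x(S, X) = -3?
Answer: 6625619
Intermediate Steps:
U(B) = -B - B**2 (U(B) = -(B + B**2) = -B - B**2)
y(q, N) = 77*N*(-58 + q - q*(1 + q)) (y(q, N) = (q + (-q*(1 + q) - 58))*(N + 76*N) = (q + (-58 - q*(1 + q)))*(77*N) = (-58 + q - q*(1 + q))*(77*N) = 77*N*(-58 + q - q*(1 + q)))
(1*(x(-3, 3) + 4))*y(81, -13) = (1*(-3 + 4))*(77*(-13)*(-58 - 1*81**2)) = (1*1)*(77*(-13)*(-58 - 1*6561)) = 1*(77*(-13)*(-58 - 6561)) = 1*(77*(-13)*(-6619)) = 1*6625619 = 6625619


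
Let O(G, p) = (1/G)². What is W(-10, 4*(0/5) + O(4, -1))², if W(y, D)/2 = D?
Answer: 1/64 ≈ 0.015625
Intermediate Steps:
O(G, p) = G⁻²
W(y, D) = 2*D
W(-10, 4*(0/5) + O(4, -1))² = (2*(4*(0/5) + 4⁻²))² = (2*(4*(0*(⅕)) + 1/16))² = (2*(4*0 + 1/16))² = (2*(0 + 1/16))² = (2*(1/16))² = (⅛)² = 1/64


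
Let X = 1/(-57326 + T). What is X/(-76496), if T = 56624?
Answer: 1/53700192 ≈ 1.8622e-8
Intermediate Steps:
X = -1/702 (X = 1/(-57326 + 56624) = 1/(-702) = -1/702 ≈ -0.0014245)
X/(-76496) = -1/702/(-76496) = -1/702*(-1/76496) = 1/53700192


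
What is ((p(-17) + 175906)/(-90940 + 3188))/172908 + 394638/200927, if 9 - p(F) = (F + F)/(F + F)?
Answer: 332656446232685/169370553075024 ≈ 1.9641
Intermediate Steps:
p(F) = 8 (p(F) = 9 - (F + F)/(F + F) = 9 - 2*F/(2*F) = 9 - 2*F*1/(2*F) = 9 - 1*1 = 9 - 1 = 8)
((p(-17) + 175906)/(-90940 + 3188))/172908 + 394638/200927 = ((8 + 175906)/(-90940 + 3188))/172908 + 394638/200927 = (175914/(-87752))*(1/172908) + 394638*(1/200927) = (175914*(-1/87752))*(1/172908) + 394638/200927 = -87957/43876*1/172908 + 394638/200927 = -9773/842945712 + 394638/200927 = 332656446232685/169370553075024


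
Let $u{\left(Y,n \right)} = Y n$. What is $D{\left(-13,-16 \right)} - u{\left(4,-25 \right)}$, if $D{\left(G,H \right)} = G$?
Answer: $87$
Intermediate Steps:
$D{\left(-13,-16 \right)} - u{\left(4,-25 \right)} = -13 - 4 \left(-25\right) = -13 - -100 = -13 + 100 = 87$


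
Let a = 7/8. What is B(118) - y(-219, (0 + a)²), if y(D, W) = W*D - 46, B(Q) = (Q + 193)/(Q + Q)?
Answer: 811801/3776 ≈ 214.99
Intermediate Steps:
a = 7/8 (a = 7*(⅛) = 7/8 ≈ 0.87500)
B(Q) = (193 + Q)/(2*Q) (B(Q) = (193 + Q)/((2*Q)) = (193 + Q)*(1/(2*Q)) = (193 + Q)/(2*Q))
y(D, W) = -46 + D*W (y(D, W) = D*W - 46 = -46 + D*W)
B(118) - y(-219, (0 + a)²) = (½)*(193 + 118)/118 - (-46 - 219*(0 + 7/8)²) = (½)*(1/118)*311 - (-46 - 219*(7/8)²) = 311/236 - (-46 - 219*49/64) = 311/236 - (-46 - 10731/64) = 311/236 - 1*(-13675/64) = 311/236 + 13675/64 = 811801/3776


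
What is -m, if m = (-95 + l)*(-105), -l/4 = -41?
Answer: 7245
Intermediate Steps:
l = 164 (l = -4*(-41) = 164)
m = -7245 (m = (-95 + 164)*(-105) = 69*(-105) = -7245)
-m = -1*(-7245) = 7245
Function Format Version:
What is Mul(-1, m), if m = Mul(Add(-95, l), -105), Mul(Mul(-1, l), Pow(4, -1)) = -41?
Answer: 7245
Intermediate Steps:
l = 164 (l = Mul(-4, -41) = 164)
m = -7245 (m = Mul(Add(-95, 164), -105) = Mul(69, -105) = -7245)
Mul(-1, m) = Mul(-1, -7245) = 7245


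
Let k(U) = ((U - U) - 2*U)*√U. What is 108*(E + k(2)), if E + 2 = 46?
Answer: 4752 - 432*√2 ≈ 4141.1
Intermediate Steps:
E = 44 (E = -2 + 46 = 44)
k(U) = -2*U^(3/2) (k(U) = (0 - 2*U)*√U = (-2*U)*√U = -2*U^(3/2))
108*(E + k(2)) = 108*(44 - 4*√2) = 4752 - 432*√2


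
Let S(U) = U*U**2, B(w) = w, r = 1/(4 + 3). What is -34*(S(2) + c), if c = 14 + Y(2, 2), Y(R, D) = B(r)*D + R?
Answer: -5780/7 ≈ -825.71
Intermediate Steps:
r = 1/7 ≈ 0.14286
Y(R, D) = R + D/7 (Y(R, D) = D/7 + R = R + D/7)
S(U) = U**3
c = 114/7 (c = 14 + (2 + (1/7)*2) = 14 + (2 + 2/7) = 14 + 16/7 = 114/7 ≈ 16.286)
-34*(S(2) + c) = -34*(2**3 + 114/7) = -34*(8 + 114/7) = -34*170/7 = -5780/7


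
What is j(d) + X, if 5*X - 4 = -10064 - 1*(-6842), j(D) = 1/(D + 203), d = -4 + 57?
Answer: -823803/1280 ≈ -643.60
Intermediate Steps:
d = 53
j(D) = 1/(203 + D)
X = -3218/5 (X = 4/5 + (-10064 - 1*(-6842))/5 = 4/5 + (-10064 + 6842)/5 = 4/5 + (1/5)*(-3222) = 4/5 - 3222/5 = -3218/5 ≈ -643.60)
j(d) + X = 1/(203 + 53) - 3218/5 = 1/256 - 3218/5 = -823803/1280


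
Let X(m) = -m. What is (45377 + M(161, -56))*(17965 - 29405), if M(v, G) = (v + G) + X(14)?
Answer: -520153920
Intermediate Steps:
M(v, G) = -14 + G + v (M(v, G) = (v + G) - 1*14 = (G + v) - 14 = -14 + G + v)
(45377 + M(161, -56))*(17965 - 29405) = (45377 + (-14 - 56 + 161))*(17965 - 29405) = (45377 + 91)*(-11440) = 45468*(-11440) = -520153920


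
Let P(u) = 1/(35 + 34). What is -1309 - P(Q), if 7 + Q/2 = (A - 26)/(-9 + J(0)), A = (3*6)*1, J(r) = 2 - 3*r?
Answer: -90322/69 ≈ -1309.0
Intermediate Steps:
A = 18 (A = 18*1 = 18)
Q = -82/7 (Q = -14 + 2*((18 - 26)/(-9 + (2 - 3*0))) = -14 + 2*(-8/(-9 + (2 + 0))) = -14 + 2*(-8/(-9 + 2)) = -14 + 2*(-8/(-7)) = -14 + 2*(-8*(-⅐)) = -14 + 2*(8/7) = -14 + 16/7 = -82/7 ≈ -11.714)
P(u) = 1/69
-1309 - P(Q) = -1309 - 1*1/69 = -1309 - 1/69 = -90322/69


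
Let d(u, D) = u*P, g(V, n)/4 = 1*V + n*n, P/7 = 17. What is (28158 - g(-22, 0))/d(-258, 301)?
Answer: -14123/15351 ≈ -0.92000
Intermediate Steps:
P = 119 (P = 7*17 = 119)
g(V, n) = 4*V + 4*n**2 (g(V, n) = 4*(1*V + n*n) = 4*(V + n**2) = 4*V + 4*n**2)
d(u, D) = 119*u (d(u, D) = u*119 = 119*u)
(28158 - g(-22, 0))/d(-258, 301) = (28158 - (4*(-22) + 4*0**2))/((119*(-258))) = (28158 - (-88 + 4*0))/(-30702) = (28158 - (-88 + 0))*(-1/30702) = (28158 - 1*(-88))*(-1/30702) = (28158 + 88)*(-1/30702) = 28246*(-1/30702) = -14123/15351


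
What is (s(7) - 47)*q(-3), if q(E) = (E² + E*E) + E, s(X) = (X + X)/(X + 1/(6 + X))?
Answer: -31065/46 ≈ -675.33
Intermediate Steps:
s(X) = 2*X/(X + 1/(6 + X)) (s(X) = (2*X)/(X + 1/(6 + X)) = 2*X/(X + 1/(6 + X)))
q(E) = E + 2*E² (q(E) = (E² + E²) + E = 2*E² + E = E + 2*E²)
(s(7) - 47)*q(-3) = (2*7*(6 + 7)/(1 + 7² + 6*7) - 47)*(-3*(1 + 2*(-3))) = (2*7*13/(1 + 49 + 42) - 47)*(-3*(1 - 6)) = (2*7*13/92 - 47)*(-3*(-5)) = (2*7*(1/92)*13 - 47)*15 = (91/46 - 47)*15 = -2071/46*15 = -31065/46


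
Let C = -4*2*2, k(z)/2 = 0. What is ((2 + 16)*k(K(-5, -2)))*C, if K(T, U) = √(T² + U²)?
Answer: 0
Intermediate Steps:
k(z) = 0 (k(z) = 2*0 = 0)
C = -16 (C = -8*2 = -16)
((2 + 16)*k(K(-5, -2)))*C = ((2 + 16)*0)*(-16) = (18*0)*(-16) = 0*(-16) = 0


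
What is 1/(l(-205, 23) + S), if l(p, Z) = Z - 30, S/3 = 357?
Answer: 1/1064 ≈ 0.00093985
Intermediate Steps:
S = 1071 (S = 3*357 = 1071)
l(p, Z) = -30 + Z
1/(l(-205, 23) + S) = 1/((-30 + 23) + 1071) = 1/(-7 + 1071) = 1/1064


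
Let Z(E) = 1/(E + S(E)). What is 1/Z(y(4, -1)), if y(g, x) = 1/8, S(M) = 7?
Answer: 57/8 ≈ 7.1250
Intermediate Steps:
y(g, x) = ⅛
Z(E) = 1/(7 + E) (Z(E) = 1/(E + 7) = 1/(7 + E))
1/Z(y(4, -1)) = 1/(1/(7 + ⅛)) = 1/(1/(57/8)) = 1/(8/57) = 57/8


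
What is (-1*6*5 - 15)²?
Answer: 2025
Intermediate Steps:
(-1*6*5 - 15)² = (-6*5 - 15)² = (-30 - 15)² = (-45)² = 2025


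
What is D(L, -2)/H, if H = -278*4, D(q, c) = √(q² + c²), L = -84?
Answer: -√1765/556 ≈ -0.075561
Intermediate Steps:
D(q, c) = √(c² + q²)
H = -1112
D(L, -2)/H = √((-2)² + (-84)²)/(-1112) = √(4 + 7056)*(-1/1112) = √7060*(-1/1112) = (2*√1765)*(-1/1112) = -√1765/556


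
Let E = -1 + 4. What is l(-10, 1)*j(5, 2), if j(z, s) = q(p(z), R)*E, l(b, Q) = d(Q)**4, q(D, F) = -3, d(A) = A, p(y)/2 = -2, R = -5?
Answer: -9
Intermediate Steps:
p(y) = -4 (p(y) = 2*(-2) = -4)
l(b, Q) = Q**4
E = 3
j(z, s) = -9 (j(z, s) = -3*3 = -9)
l(-10, 1)*j(5, 2) = 1**4*(-9) = 1*(-9) = -9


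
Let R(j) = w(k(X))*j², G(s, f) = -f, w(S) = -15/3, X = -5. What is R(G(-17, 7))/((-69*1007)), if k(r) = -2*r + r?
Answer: 245/69483 ≈ 0.0035260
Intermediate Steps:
k(r) = -r
w(S) = -5 (w(S) = -15*⅓ = -5)
R(j) = -5*j²
R(G(-17, 7))/((-69*1007)) = (-5*(-1*7)²)/((-69*1007)) = -5*(-7)²/(-69483) = -5*49*(-1/69483) = -245*(-1/69483) = 245/69483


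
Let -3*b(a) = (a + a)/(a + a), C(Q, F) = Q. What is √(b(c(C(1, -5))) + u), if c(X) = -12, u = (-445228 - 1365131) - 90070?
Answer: 2*I*√4275966/3 ≈ 1378.6*I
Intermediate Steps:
u = -1900429 (u = -1810359 - 90070 = -1900429)
b(a) = -⅓ (b(a) = -(a + a)/(3*(a + a)) = -2*a/(3*(2*a)) = -2*a*1/(2*a)/3 = -⅓*1 = -⅓)
√(b(c(C(1, -5))) + u) = √(-⅓ - 1900429) = √(-5701288/3) = 2*I*√4275966/3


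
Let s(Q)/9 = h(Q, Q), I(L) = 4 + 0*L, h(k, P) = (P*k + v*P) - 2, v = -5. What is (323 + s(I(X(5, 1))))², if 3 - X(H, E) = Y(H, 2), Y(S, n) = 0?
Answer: 72361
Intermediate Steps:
X(H, E) = 3 (X(H, E) = 3 - 1*0 = 3 + 0 = 3)
h(k, P) = -2 - 5*P + P*k (h(k, P) = (P*k - 5*P) - 2 = (-5*P + P*k) - 2 = -2 - 5*P + P*k)
I(L) = 4 (I(L) = 4 + 0 = 4)
s(Q) = -18 - 45*Q + 9*Q² (s(Q) = 9*(-2 - 5*Q + Q*Q) = 9*(-2 - 5*Q + Q²) = 9*(-2 + Q² - 5*Q) = -18 - 45*Q + 9*Q²)
(323 + s(I(X(5, 1))))² = (323 + (-18 - 45*4 + 9*4²))² = (323 + (-18 - 180 + 9*16))² = (323 + (-18 - 180 + 144))² = (323 - 54)² = 269² = 72361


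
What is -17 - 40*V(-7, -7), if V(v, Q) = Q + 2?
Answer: 183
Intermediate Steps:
V(v, Q) = 2 + Q
-17 - 40*V(-7, -7) = -17 - 40*(2 - 7) = -17 - 40*(-5) = -17 + 200 = 183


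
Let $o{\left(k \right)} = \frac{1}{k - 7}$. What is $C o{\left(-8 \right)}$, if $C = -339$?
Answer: $\frac{113}{5} \approx 22.6$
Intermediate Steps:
$o{\left(k \right)} = \frac{1}{-7 + k}$
$C o{\left(-8 \right)} = - \frac{339}{-7 - 8} = - \frac{339}{-15} = \left(-339\right) \left(- \frac{1}{15}\right) = \frac{113}{5}$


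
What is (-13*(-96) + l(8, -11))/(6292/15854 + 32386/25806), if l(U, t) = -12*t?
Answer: 141149271780/168954749 ≈ 835.43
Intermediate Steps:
(-13*(-96) + l(8, -11))/(6292/15854 + 32386/25806) = (-13*(-96) - 12*(-11))/(6292/15854 + 32386/25806) = (1248 + 132)/(6292*(1/15854) + 32386*(1/25806)) = 1380/(3146/7927 + 16193/12903) = 1380/(168954749/102282081) = 1380*(102282081/168954749) = 141149271780/168954749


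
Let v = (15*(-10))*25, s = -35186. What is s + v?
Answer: -38936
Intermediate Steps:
v = -3750 (v = -150*25 = -3750)
s + v = -35186 - 3750 = -38936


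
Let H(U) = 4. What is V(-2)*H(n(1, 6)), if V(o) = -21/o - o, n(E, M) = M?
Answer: 50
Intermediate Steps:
V(o) = -o - 21/o
V(-2)*H(n(1, 6)) = (-1*(-2) - 21/(-2))*4 = (2 - 21*(-1/2))*4 = (2 + 21/2)*4 = (25/2)*4 = 50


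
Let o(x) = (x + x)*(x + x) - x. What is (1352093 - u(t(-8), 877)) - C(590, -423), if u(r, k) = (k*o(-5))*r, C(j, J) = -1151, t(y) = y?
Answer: 2089924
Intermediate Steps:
o(x) = -x + 4*x² (o(x) = (2*x)*(2*x) - x = 4*x² - x = -x + 4*x²)
u(r, k) = 105*k*r (u(r, k) = (k*(-5*(-1 + 4*(-5))))*r = (k*(-5*(-1 - 20)))*r = (k*(-5*(-21)))*r = (k*105)*r = (105*k)*r = 105*k*r)
(1352093 - u(t(-8), 877)) - C(590, -423) = (1352093 - 105*877*(-8)) - 1*(-1151) = (1352093 - 1*(-736680)) + 1151 = (1352093 + 736680) + 1151 = 2088773 + 1151 = 2089924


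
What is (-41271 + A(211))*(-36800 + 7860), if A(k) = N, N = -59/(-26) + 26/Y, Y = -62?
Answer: 481314669450/403 ≈ 1.1943e+9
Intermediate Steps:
N = 1491/806 (N = -59/(-26) + 26/(-62) = -59*(-1/26) + 26*(-1/62) = 59/26 - 13/31 = 1491/806 ≈ 1.8499)
A(k) = 1491/806
(-41271 + A(211))*(-36800 + 7860) = (-41271 + 1491/806)*(-36800 + 7860) = -33262935/806*(-28940) = 481314669450/403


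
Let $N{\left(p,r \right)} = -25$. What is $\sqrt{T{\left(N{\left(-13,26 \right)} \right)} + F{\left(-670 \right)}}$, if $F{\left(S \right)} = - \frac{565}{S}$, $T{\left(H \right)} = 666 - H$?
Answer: $\frac{\sqrt{12422738}}{134} \approx 26.303$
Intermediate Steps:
$\sqrt{T{\left(N{\left(-13,26 \right)} \right)} + F{\left(-670 \right)}} = \sqrt{\left(666 - -25\right) - \frac{565}{-670}} = \sqrt{\left(666 + 25\right) - - \frac{113}{134}} = \sqrt{691 + \frac{113}{134}} = \sqrt{\frac{92707}{134}} = \frac{\sqrt{12422738}}{134}$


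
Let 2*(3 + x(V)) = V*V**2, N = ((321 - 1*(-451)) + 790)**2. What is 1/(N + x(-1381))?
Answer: -2/2628909659 ≈ -7.6077e-10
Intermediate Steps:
N = 2439844 (N = ((321 + 451) + 790)**2 = (772 + 790)**2 = 1562**2 = 2439844)
x(V) = -3 + V**3/2 (x(V) = -3 + (V*V**2)/2 = -3 + V**3/2)
1/(N + x(-1381)) = 1/(2439844 + (-3 + (1/2)*(-1381)**3)) = 1/(2439844 + (-3 + (1/2)*(-2633789341))) = 1/(2439844 + (-3 - 2633789341/2)) = 1/(2439844 - 2633789347/2) = 1/(-2628909659/2) = -2/2628909659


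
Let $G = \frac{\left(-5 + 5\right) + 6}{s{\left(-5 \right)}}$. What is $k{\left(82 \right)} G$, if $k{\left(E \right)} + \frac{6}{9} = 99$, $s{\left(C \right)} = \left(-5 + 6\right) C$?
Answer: $-118$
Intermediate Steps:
$s{\left(C \right)} = C$ ($s{\left(C \right)} = 1 C = C$)
$k{\left(E \right)} = \frac{295}{3}$ ($k{\left(E \right)} = - \frac{2}{3} + 99 = \frac{295}{3}$)
$G = - \frac{6}{5}$ ($G = \frac{\left(-5 + 5\right) + 6}{-5} = \left(0 + 6\right) \left(- \frac{1}{5}\right) = 6 \left(- \frac{1}{5}\right) = - \frac{6}{5} \approx -1.2$)
$k{\left(82 \right)} G = \frac{295}{3} \left(- \frac{6}{5}\right) = -118$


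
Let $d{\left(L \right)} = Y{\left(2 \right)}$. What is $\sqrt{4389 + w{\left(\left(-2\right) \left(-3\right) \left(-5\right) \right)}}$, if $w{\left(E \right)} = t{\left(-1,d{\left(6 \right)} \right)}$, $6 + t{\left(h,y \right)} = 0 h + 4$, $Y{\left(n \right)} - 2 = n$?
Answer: $\sqrt{4387} \approx 66.234$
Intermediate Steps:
$Y{\left(n \right)} = 2 + n$
$d{\left(L \right)} = 4$ ($d{\left(L \right)} = 2 + 2 = 4$)
$t{\left(h,y \right)} = -2$ ($t{\left(h,y \right)} = -6 + \left(0 h + 4\right) = -6 + \left(0 + 4\right) = -6 + 4 = -2$)
$w{\left(E \right)} = -2$
$\sqrt{4389 + w{\left(\left(-2\right) \left(-3\right) \left(-5\right) \right)}} = \sqrt{4389 - 2} = \sqrt{4387}$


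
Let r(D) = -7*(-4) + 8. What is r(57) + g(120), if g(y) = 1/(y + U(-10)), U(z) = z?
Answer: 3961/110 ≈ 36.009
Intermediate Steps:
r(D) = 36 (r(D) = 28 + 8 = 36)
g(y) = 1/(-10 + y) (g(y) = 1/(y - 10) = 1/(-10 + y))
r(57) + g(120) = 36 + 1/(-10 + 120) = 36 + 1/110 = 3961/110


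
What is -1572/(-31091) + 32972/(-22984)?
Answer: -247250401/178648886 ≈ -1.3840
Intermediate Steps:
-1572/(-31091) + 32972/(-22984) = -1572*(-1/31091) + 32972*(-1/22984) = 1572/31091 - 8243/5746 = -247250401/178648886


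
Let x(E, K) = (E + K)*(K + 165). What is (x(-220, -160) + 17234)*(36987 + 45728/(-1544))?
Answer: 109373971850/193 ≈ 5.6670e+8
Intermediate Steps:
x(E, K) = (165 + K)*(E + K) (x(E, K) = (E + K)*(165 + K) = (165 + K)*(E + K))
(x(-220, -160) + 17234)*(36987 + 45728/(-1544)) = (((-160)**2 + 165*(-220) + 165*(-160) - 220*(-160)) + 17234)*(36987 + 45728/(-1544)) = ((25600 - 36300 - 26400 + 35200) + 17234)*(36987 + 45728*(-1/1544)) = (-1900 + 17234)*(36987 - 5716/193) = 15334*(7132775/193) = 109373971850/193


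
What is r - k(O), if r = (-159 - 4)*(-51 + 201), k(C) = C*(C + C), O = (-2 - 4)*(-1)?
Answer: -24522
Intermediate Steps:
O = 6 (O = -6*(-1) = 6)
k(C) = 2*C² (k(C) = C*(2*C) = 2*C²)
r = -24450 (r = -163*150 = -24450)
r - k(O) = -24450 - 2*6² = -24450 - 2*36 = -24450 - 1*72 = -24450 - 72 = -24522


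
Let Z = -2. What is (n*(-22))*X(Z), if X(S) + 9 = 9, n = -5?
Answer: 0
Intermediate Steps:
X(S) = 0 (X(S) = -9 + 9 = 0)
(n*(-22))*X(Z) = -5*(-22)*0 = 110*0 = 0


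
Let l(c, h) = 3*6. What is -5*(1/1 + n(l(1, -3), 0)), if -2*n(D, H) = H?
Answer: -5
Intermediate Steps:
l(c, h) = 18
n(D, H) = -H/2
-5*(1/1 + n(l(1, -3), 0)) = -5*(1/1 - 1/2*0) = -5*(1 + 0) = -5*1 = -5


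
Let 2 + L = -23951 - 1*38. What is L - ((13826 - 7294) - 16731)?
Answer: -13792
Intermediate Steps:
L = -23991 (L = -2 + (-23951 - 1*38) = -2 + (-23951 - 38) = -2 - 23989 = -23991)
L - ((13826 - 7294) - 16731) = -23991 - ((13826 - 7294) - 16731) = -23991 - (6532 - 16731) = -23991 - 1*(-10199) = -23991 + 10199 = -13792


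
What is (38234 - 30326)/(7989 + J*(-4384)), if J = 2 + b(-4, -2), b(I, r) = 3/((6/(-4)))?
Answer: 2636/2663 ≈ 0.98986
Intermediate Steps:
b(I, r) = -2 (b(I, r) = 3/((6*(-¼))) = 3/(-3/2) = 3*(-⅔) = -2)
J = 0 (J = 2 - 2 = 0)
(38234 - 30326)/(7989 + J*(-4384)) = (38234 - 30326)/(7989 + 0*(-4384)) = 7908/(7989 + 0) = 7908/7989 = 7908*(1/7989) = 2636/2663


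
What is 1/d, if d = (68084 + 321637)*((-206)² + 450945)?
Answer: 1/192280936701 ≈ 5.2007e-12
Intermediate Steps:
d = 192280936701 (d = 389721*(42436 + 450945) = 389721*493381 = 192280936701)
1/d = 1/192280936701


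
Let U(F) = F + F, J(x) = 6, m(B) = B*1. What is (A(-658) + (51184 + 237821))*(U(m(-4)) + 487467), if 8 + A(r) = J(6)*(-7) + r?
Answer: 140532967323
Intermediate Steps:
m(B) = B
A(r) = -50 + r (A(r) = -8 + (6*(-7) + r) = -8 + (-42 + r) = -50 + r)
U(F) = 2*F
(A(-658) + (51184 + 237821))*(U(m(-4)) + 487467) = ((-50 - 658) + (51184 + 237821))*(2*(-4) + 487467) = (-708 + 289005)*(-8 + 487467) = 288297*487459 = 140532967323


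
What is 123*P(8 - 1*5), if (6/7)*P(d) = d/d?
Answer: 287/2 ≈ 143.50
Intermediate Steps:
P(d) = 7/6 (P(d) = 7*(d/d)/6 = (7/6)*1 = 7/6)
123*P(8 - 1*5) = 123*(7/6) = 287/2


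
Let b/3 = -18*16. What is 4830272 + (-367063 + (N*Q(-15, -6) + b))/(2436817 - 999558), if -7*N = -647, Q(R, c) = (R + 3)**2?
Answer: 48596460848815/10060813 ≈ 4.8303e+6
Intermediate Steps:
Q(R, c) = (3 + R)**2
b = -864 (b = 3*(-18*16) = 3*(-288) = -864)
N = 647/7 (N = -1/7*(-647) = 647/7 ≈ 92.429)
4830272 + (-367063 + (N*Q(-15, -6) + b))/(2436817 - 999558) = 4830272 + (-367063 + (647*(3 - 15)**2/7 - 864))/(2436817 - 999558) = 4830272 + (-367063 + ((647/7)*(-12)**2 - 864))/1437259 = 4830272 + (-367063 + ((647/7)*144 - 864))*(1/1437259) = 4830272 + (-367063 + (93168/7 - 864))*(1/1437259) = 4830272 + (-367063 + 87120/7)*(1/1437259) = 4830272 - 2482321/7*1/1437259 = 4830272 - 2482321/10060813 = 48596460848815/10060813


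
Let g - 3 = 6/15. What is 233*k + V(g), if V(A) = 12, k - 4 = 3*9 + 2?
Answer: 7701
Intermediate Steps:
g = 17/5 (g = 3 + 6/15 = 3 + 6*(1/15) = 3 + ⅖ = 17/5 ≈ 3.4000)
k = 33 (k = 4 + (3*9 + 2) = 4 + (27 + 2) = 4 + 29 = 33)
233*k + V(g) = 233*33 + 12 = 7689 + 12 = 7701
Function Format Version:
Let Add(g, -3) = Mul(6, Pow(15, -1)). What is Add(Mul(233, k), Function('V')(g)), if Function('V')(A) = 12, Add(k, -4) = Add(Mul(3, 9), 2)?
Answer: 7701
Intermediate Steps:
g = Rational(17, 5) (g = Add(3, Mul(6, Pow(15, -1))) = Add(3, Mul(6, Rational(1, 15))) = Add(3, Rational(2, 5)) = Rational(17, 5) ≈ 3.4000)
k = 33 (k = Add(4, Add(Mul(3, 9), 2)) = Add(4, Add(27, 2)) = Add(4, 29) = 33)
Add(Mul(233, k), Function('V')(g)) = Add(Mul(233, 33), 12) = Add(7689, 12) = 7701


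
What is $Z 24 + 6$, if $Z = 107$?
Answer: $2574$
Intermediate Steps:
$Z 24 + 6 = 107 \cdot 24 + 6 = 2568 + 6 = 2574$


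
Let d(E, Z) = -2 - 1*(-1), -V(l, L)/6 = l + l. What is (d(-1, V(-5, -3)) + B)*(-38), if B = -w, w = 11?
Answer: 456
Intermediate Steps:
V(l, L) = -12*l (V(l, L) = -6*(l + l) = -12*l)
B = -11 (B = -1*11 = -11)
d(E, Z) = -1 (d(E, Z) = -2 + 1 = -1)
(d(-1, V(-5, -3)) + B)*(-38) = (-1 - 11)*(-38) = -12*(-38) = 456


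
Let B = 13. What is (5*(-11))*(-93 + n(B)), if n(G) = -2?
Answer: 5225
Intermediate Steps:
(5*(-11))*(-93 + n(B)) = (5*(-11))*(-93 - 2) = -55*(-95) = 5225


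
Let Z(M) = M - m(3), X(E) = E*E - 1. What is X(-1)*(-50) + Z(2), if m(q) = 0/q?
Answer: 2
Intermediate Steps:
X(E) = -1 + E² (X(E) = E² - 1 = -1 + E²)
m(q) = 0
Z(M) = M (Z(M) = M - 1*0 = M + 0 = M)
X(-1)*(-50) + Z(2) = (-1 + (-1)²)*(-50) + 2 = (-1 + 1)*(-50) + 2 = 0*(-50) + 2 = 0 + 2 = 2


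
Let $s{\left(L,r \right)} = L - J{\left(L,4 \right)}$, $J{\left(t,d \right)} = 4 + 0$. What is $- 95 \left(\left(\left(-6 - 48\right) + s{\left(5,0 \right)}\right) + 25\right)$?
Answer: $2660$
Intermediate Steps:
$J{\left(t,d \right)} = 4$
$s{\left(L,r \right)} = -4 + L$ ($s{\left(L,r \right)} = L - 4 = -4 + L$)
$- 95 \left(\left(\left(-6 - 48\right) + s{\left(5,0 \right)}\right) + 25\right) = - 95 \left(\left(\left(-6 - 48\right) + \left(-4 + 5\right)\right) + 25\right) = - 95 \left(\left(-54 + 1\right) + 25\right) = - 95 \left(-53 + 25\right) = \left(-95\right) \left(-28\right) = 2660$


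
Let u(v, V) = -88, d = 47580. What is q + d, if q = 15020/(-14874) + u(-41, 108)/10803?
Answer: 1274195446798/26780637 ≈ 47579.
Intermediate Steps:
q = -27261662/26780637 (q = 15020/(-14874) - 88/10803 = 15020*(-1/14874) - 88*1/10803 = -7510/7437 - 88/10803 = -27261662/26780637 ≈ -1.0180)
q + d = -27261662/26780637 + 47580 = 1274195446798/26780637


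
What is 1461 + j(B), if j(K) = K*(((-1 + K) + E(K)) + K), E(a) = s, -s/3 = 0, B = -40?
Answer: 4701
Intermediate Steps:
s = 0 (s = -3*0 = 0)
E(a) = 0
j(K) = K*(-1 + 2*K) (j(K) = K*(((-1 + K) + 0) + K) = K*((-1 + K) + K) = K*(-1 + 2*K))
1461 + j(B) = 1461 - 40*(-1 + 2*(-40)) = 1461 - 40*(-1 - 80) = 1461 - 40*(-81) = 1461 + 3240 = 4701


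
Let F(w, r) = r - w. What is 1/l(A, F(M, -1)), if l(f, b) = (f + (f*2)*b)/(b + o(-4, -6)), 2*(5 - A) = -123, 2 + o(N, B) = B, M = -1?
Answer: -16/133 ≈ -0.12030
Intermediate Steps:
o(N, B) = -2 + B
A = 133/2 (A = 5 - 1/2*(-123) = 5 + 123/2 = 133/2 ≈ 66.500)
l(f, b) = (f + 2*b*f)/(-8 + b) (l(f, b) = (f + (f*2)*b)/(b + (-2 - 6)) = (f + (2*f)*b)/(b - 8) = (f + 2*b*f)/(-8 + b))
1/l(A, F(M, -1)) = 1/(133*(1 + 2*(-1 - 1*(-1)))/(2*(-8 + (-1 - 1*(-1))))) = 1/(133*(1 + 2*(-1 + 1))/(2*(-8 + (-1 + 1)))) = 1/(133*(1 + 2*0)/(2*(-8 + 0))) = 1/((133/2)*(1 + 0)/(-8)) = 1/((133/2)*(-1/8)*1) = 1/(-133/16) = -16/133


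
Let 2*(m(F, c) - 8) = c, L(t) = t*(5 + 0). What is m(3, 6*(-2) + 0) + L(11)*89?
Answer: 4897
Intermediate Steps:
L(t) = 5*t (L(t) = t*5 = 5*t)
m(F, c) = 8 + c/2
m(3, 6*(-2) + 0) + L(11)*89 = (8 + (6*(-2) + 0)/2) + (5*11)*89 = (8 + (-12 + 0)/2) + 55*89 = (8 + (1/2)*(-12)) + 4895 = (8 - 6) + 4895 = 2 + 4895 = 4897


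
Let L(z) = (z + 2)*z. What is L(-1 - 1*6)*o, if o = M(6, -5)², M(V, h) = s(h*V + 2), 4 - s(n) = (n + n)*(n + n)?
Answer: 343329840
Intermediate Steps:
s(n) = 4 - 4*n² (s(n) = 4 - (n + n)*(n + n) = 4 - 2*n*2*n = 4 - 4*n²)
L(z) = z*(2 + z) (L(z) = (2 + z)*z = z*(2 + z))
M(V, h) = 4 - 4*(2 + V*h)² (M(V, h) = 4 - 4*(h*V + 2)² = 4 - 4*(V*h + 2)² = 4 - 4*(2 + V*h)²)
o = 9809424 (o = (4 - 4*(2 + 6*(-5))²)² = (4 - 4*(2 - 30)²)² = (4 - 4*(-28)²)² = (4 - 4*784)² = (4 - 3136)² = (-3132)² = 9809424)
L(-1 - 1*6)*o = ((-1 - 1*6)*(2 + (-1 - 1*6)))*9809424 = ((-1 - 6)*(2 + (-1 - 6)))*9809424 = -7*(2 - 7)*9809424 = -7*(-5)*9809424 = 35*9809424 = 343329840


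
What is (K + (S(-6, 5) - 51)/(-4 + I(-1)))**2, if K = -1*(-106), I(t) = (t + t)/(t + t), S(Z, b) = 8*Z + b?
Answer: 169744/9 ≈ 18860.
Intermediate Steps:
S(Z, b) = b + 8*Z
I(t) = 1 (I(t) = (2*t)/((2*t)) = (2*t)*(1/(2*t)) = 1)
K = 106
(K + (S(-6, 5) - 51)/(-4 + I(-1)))**2 = (106 + ((5 + 8*(-6)) - 51)/(-4 + 1))**2 = (106 + ((5 - 48) - 51)/(-3))**2 = (106 + (-43 - 51)*(-1/3))**2 = (106 - 94*(-1/3))**2 = (106 + 94/3)**2 = (412/3)**2 = 169744/9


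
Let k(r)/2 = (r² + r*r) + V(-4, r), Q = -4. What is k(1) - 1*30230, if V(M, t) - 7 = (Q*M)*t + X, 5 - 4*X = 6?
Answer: -60361/2 ≈ -30181.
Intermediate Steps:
X = -¼ (X = 5/4 - ¼*6 = 5/4 - 3/2 = -¼ ≈ -0.25000)
V(M, t) = 27/4 - 4*M*t (V(M, t) = 7 + ((-4*M)*t - ¼) = 7 + (-4*M*t - ¼) = 7 + (-¼ - 4*M*t) = 27/4 - 4*M*t)
k(r) = 27/2 + 4*r² + 32*r (k(r) = 2*((r² + r*r) + (27/4 - 4*(-4)*r)) = 2*((r² + r²) + (27/4 + 16*r)) = 2*(2*r² + (27/4 + 16*r)) = 2*(27/4 + 2*r² + 16*r) = 27/2 + 4*r² + 32*r)
k(1) - 1*30230 = (27/2 + 4*1² + 32*1) - 1*30230 = (27/2 + 4*1 + 32) - 30230 = (27/2 + 4 + 32) - 30230 = 99/2 - 30230 = -60361/2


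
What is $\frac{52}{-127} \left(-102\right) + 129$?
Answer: $\frac{21687}{127} \approx 170.76$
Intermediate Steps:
$\frac{52}{-127} \left(-102\right) + 129 = 52 \left(- \frac{1}{127}\right) \left(-102\right) + 129 = \left(- \frac{52}{127}\right) \left(-102\right) + 129 = \frac{5304}{127} + 129 = \frac{21687}{127}$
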